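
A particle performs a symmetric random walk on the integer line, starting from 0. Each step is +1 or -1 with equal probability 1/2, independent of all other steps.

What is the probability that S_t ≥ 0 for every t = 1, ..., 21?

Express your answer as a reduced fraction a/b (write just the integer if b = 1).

Let f(t,s) = #length-t paths at position s with S_1..S_t all ≥ 0.
f(t,s) = f(t-1,s-1) + f(t-1,s+1) for s ≥ 0; f(t,s) = 0 for s < 0.
t=0: f(0,0)=1
t=1: f(1,1)=1
t=2: f(2,0)=1 f(2,2)=1
t=3: f(3,1)=2 f(3,3)=1
t=4: f(4,0)=2 f(4,2)=3 f(4,4)=1
t=5: f(5,1)=5 f(5,3)=4 f(5,5)=1
t=6: f(6,0)=5 f(6,2)=9 f(6,4)=5 f(6,6)=1
t=7: f(7,1)=14 f(7,3)=14 f(7,5)=6 f(7,7)=1
t=8: f(8,0)=14 f(8,2)=28 f(8,4)=20 f(8,6)=7 f(8,8)=1
t=9: f(9,1)=42 f(9,3)=48 f(9,5)=27 f(9,7)=8 f(9,9)=1
t=10: f(10,0)=42 f(10,2)=90 f(10,4)=75 f(10,6)=35 f(10,8)=9 f(10,10)=1
t=11: f(11,1)=132 f(11,3)=165 f(11,5)=110 f(11,7)=44 f(11,9)=10 f(11,11)=1
t=12: f(12,0)=132 f(12,2)=297 f(12,4)=275 f(12,6)=154 f(12,8)=54 f(12,10)=11 f(12,12)=1
t=13: f(13,1)=429 f(13,3)=572 f(13,5)=429 f(13,7)=208 f(13,9)=65 f(13,11)=12 f(13,13)=1
t=14: f(14,0)=429 f(14,2)=1001 f(14,4)=1001 f(14,6)=637 f(14,8)=273 f(14,10)=77 f(14,12)=13 f(14,14)=1
t=15: f(15,1)=1430 f(15,3)=2002 f(15,5)=1638 f(15,7)=910 f(15,9)=350 f(15,11)=90 f(15,13)=14 f(15,15)=1
t=16: f(16,0)=1430 f(16,2)=3432 f(16,4)=3640 f(16,6)=2548 f(16,8)=1260 f(16,10)=440 f(16,12)=104 f(16,14)=15 f(16,16)=1
t=17: f(17,1)=4862 f(17,3)=7072 f(17,5)=6188 f(17,7)=3808 f(17,9)=1700 f(17,11)=544 f(17,13)=119 f(17,15)=16 f(17,17)=1
t=18: f(18,0)=4862 f(18,2)=11934 f(18,4)=13260 f(18,6)=9996 f(18,8)=5508 f(18,10)=2244 f(18,12)=663 f(18,14)=135 f(18,16)=17 f(18,18)=1
t=19: f(19,1)=16796 f(19,3)=25194 f(19,5)=23256 f(19,7)=15504 f(19,9)=7752 f(19,11)=2907 f(19,13)=798 f(19,15)=152 f(19,17)=18 f(19,19)=1
t=20: f(20,0)=16796 f(20,2)=41990 f(20,4)=48450 f(20,6)=38760 f(20,8)=23256 f(20,10)=10659 f(20,12)=3705 f(20,14)=950 f(20,16)=170 f(20,18)=19 f(20,20)=1
t=21: f(21,1)=58786 f(21,3)=90440 f(21,5)=87210 f(21,7)=62016 f(21,9)=33915 f(21,11)=14364 f(21,13)=4655 f(21,15)=1120 f(21,17)=189 f(21,19)=20 f(21,21)=1
Σ_s f(21,s) = 352716
P = 352716/2097152 = 88179/524288

Answer: 88179/524288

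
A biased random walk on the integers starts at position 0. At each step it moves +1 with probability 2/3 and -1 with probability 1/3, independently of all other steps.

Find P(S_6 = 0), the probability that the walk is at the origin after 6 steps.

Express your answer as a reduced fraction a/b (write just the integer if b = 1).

Answer: 160/729

Derivation:
To be at 0 after 6 steps: need exactly 3 steps of +1 and 3 of -1.
Number of such sequences: C(6,3) = 20
Each has probability (2/3)^3 · (1/3)^3 = 8/729
P = 20 · 8/729 = 160/729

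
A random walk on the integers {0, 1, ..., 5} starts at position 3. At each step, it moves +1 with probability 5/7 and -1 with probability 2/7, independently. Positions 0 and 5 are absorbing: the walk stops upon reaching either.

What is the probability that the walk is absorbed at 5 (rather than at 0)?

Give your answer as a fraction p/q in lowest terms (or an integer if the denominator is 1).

Answer: 975/1031

Derivation:
Biased walk: p = 5/7, q = 2/7, r = q/p = 2/5
Gambler's ruin: P(hit 5 before 0 | start at 3) = (1 - r^a)/(1 - r^N)
r^3 = 8/125; r^5 = 32/3125
P = (1 - 8/125) / (1 - 32/3125) = 117/125 / 3093/3125 = 975/1031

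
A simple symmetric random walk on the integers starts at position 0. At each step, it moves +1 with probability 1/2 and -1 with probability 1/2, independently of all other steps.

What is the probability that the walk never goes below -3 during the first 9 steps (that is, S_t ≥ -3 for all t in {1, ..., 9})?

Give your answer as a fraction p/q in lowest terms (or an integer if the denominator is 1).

Let f(t,s) = #length-t paths at position s with S_1..S_t all ≥ -3.
f(t,s) = f(t-1,s-1) + f(t-1,s+1) for s ≥ -3; f(t,s) = 0 for s < -3.
t=0: f(0,0)=1
t=1: f(1,-1)=1 f(1,1)=1
t=2: f(2,-2)=1 f(2,0)=2 f(2,2)=1
t=3: f(3,-3)=1 f(3,-1)=3 f(3,1)=3 f(3,3)=1
t=4: f(4,-2)=4 f(4,0)=6 f(4,2)=4 f(4,4)=1
t=5: f(5,-3)=4 f(5,-1)=10 f(5,1)=10 f(5,3)=5 f(5,5)=1
t=6: f(6,-2)=14 f(6,0)=20 f(6,2)=15 f(6,4)=6 f(6,6)=1
t=7: f(7,-3)=14 f(7,-1)=34 f(7,1)=35 f(7,3)=21 f(7,5)=7 f(7,7)=1
t=8: f(8,-2)=48 f(8,0)=69 f(8,2)=56 f(8,4)=28 f(8,6)=8 f(8,8)=1
t=9: f(9,-3)=48 f(9,-1)=117 f(9,1)=125 f(9,3)=84 f(9,5)=36 f(9,7)=9 f(9,9)=1
Σ_s f(9,s) = 420
P = 420/512 = 105/128

Answer: 105/128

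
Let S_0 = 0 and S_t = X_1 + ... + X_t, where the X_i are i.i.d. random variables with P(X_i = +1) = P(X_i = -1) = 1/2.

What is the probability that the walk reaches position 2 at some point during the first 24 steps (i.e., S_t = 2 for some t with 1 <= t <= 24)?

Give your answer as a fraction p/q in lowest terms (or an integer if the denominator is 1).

Count via complement. Let g(t,s) = #length-t paths at position s with S_1..S_t all ≠ 2.
g(t,s) = g(t-1,s-1) + g(t-1,s+1) for s ≠ 2; g(t,2) = 0.
t=0: g(0,0)=1
t=1: g(1,-1)=1 g(1,1)=1
t=2: g(2,-2)=1 g(2,0)=2
t=3: g(3,-3)=1 g(3,-1)=3 g(3,1)=2
t=4: g(4,-4)=1 g(4,-2)=4 g(4,0)=5
t=5: g(5,-5)=1 g(5,-3)=5 g(5,-1)=9 g(5,1)=5
t=6: g(6,-6)=1 g(6,-4)=6 g(6,-2)=14 g(6,0)=14
t=7: g(7,-7)=1 g(7,-5)=7 g(7,-3)=20 g(7,-1)=28 g(7,1)=14
t=8: g(8,-8)=1 g(8,-6)=8 g(8,-4)=27 g(8,-2)=48 g(8,0)=42
t=9: g(9,-9)=1 g(9,-7)=9 g(9,-5)=35 g(9,-3)=75 g(9,-1)=90 g(9,1)=42
t=10: g(10,-10)=1 g(10,-8)=10 g(10,-6)=44 g(10,-4)=110 g(10,-2)=165 g(10,0)=132
t=11: g(11,-11)=1 g(11,-9)=11 g(11,-7)=54 g(11,-5)=154 g(11,-3)=275 g(11,-1)=297 g(11,1)=132
t=12: g(12,-12)=1 g(12,-10)=12 g(12,-8)=65 g(12,-6)=208 g(12,-4)=429 g(12,-2)=572 g(12,0)=429
t=13: g(13,-13)=1 g(13,-11)=13 g(13,-9)=77 g(13,-7)=273 g(13,-5)=637 g(13,-3)=1001 g(13,-1)=1001 g(13,1)=429
t=14: g(14,-14)=1 g(14,-12)=14 g(14,-10)=90 g(14,-8)=350 g(14,-6)=910 g(14,-4)=1638 g(14,-2)=2002 g(14,0)=1430
t=15: g(15,-15)=1 g(15,-13)=15 g(15,-11)=104 g(15,-9)=440 g(15,-7)=1260 g(15,-5)=2548 g(15,-3)=3640 g(15,-1)=3432 g(15,1)=1430
t=16: g(16,-16)=1 g(16,-14)=16 g(16,-12)=119 g(16,-10)=544 g(16,-8)=1700 g(16,-6)=3808 g(16,-4)=6188 g(16,-2)=7072 g(16,0)=4862
t=17: g(17,-17)=1 g(17,-15)=17 g(17,-13)=135 g(17,-11)=663 g(17,-9)=2244 g(17,-7)=5508 g(17,-5)=9996 g(17,-3)=13260 g(17,-1)=11934 g(17,1)=4862
t=18: g(18,-18)=1 g(18,-16)=18 g(18,-14)=152 g(18,-12)=798 g(18,-10)=2907 g(18,-8)=7752 g(18,-6)=15504 g(18,-4)=23256 g(18,-2)=25194 g(18,0)=16796
t=19: g(19,-19)=1 g(19,-17)=19 g(19,-15)=170 g(19,-13)=950 g(19,-11)=3705 g(19,-9)=10659 g(19,-7)=23256 g(19,-5)=38760 g(19,-3)=48450 g(19,-1)=41990 g(19,1)=16796
t=20: g(20,-20)=1 g(20,-18)=20 g(20,-16)=189 g(20,-14)=1120 g(20,-12)=4655 g(20,-10)=14364 g(20,-8)=33915 g(20,-6)=62016 g(20,-4)=87210 g(20,-2)=90440 g(20,0)=58786
t=21: g(21,-21)=1 g(21,-19)=21 g(21,-17)=209 g(21,-15)=1309 g(21,-13)=5775 g(21,-11)=19019 g(21,-9)=48279 g(21,-7)=95931 g(21,-5)=149226 g(21,-3)=177650 g(21,-1)=149226 g(21,1)=58786
t=22: g(22,-22)=1 g(22,-20)=22 g(22,-18)=230 g(22,-16)=1518 g(22,-14)=7084 g(22,-12)=24794 g(22,-10)=67298 g(22,-8)=144210 g(22,-6)=245157 g(22,-4)=326876 g(22,-2)=326876 g(22,0)=208012
t=23: g(23,-23)=1 g(23,-21)=23 g(23,-19)=252 g(23,-17)=1748 g(23,-15)=8602 g(23,-13)=31878 g(23,-11)=92092 g(23,-9)=211508 g(23,-7)=389367 g(23,-5)=572033 g(23,-3)=653752 g(23,-1)=534888 g(23,1)=208012
t=24: g(24,-24)=1 g(24,-22)=24 g(24,-20)=275 g(24,-18)=2000 g(24,-16)=10350 g(24,-14)=40480 g(24,-12)=123970 g(24,-10)=303600 g(24,-8)=600875 g(24,-6)=961400 g(24,-4)=1225785 g(24,-2)=1188640 g(24,0)=742900
Paths never hitting 2: Σ_s g(24,s) = 5200300
Paths hitting 2: 2^24 - 5200300 = 11576916
P = 11576916/16777216 = 2894229/4194304

Answer: 2894229/4194304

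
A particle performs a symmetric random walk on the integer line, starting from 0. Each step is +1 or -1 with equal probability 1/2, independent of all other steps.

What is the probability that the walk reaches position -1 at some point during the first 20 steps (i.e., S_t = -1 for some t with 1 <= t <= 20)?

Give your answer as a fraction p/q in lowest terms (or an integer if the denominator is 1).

Answer: 215955/262144

Derivation:
Count via complement. Let g(t,s) = #length-t paths at position s with S_1..S_t all ≠ -1.
g(t,s) = g(t-1,s-1) + g(t-1,s+1) for s ≠ -1; g(t,-1) = 0.
t=0: g(0,0)=1
t=1: g(1,1)=1
t=2: g(2,0)=1 g(2,2)=1
t=3: g(3,1)=2 g(3,3)=1
t=4: g(4,0)=2 g(4,2)=3 g(4,4)=1
t=5: g(5,1)=5 g(5,3)=4 g(5,5)=1
t=6: g(6,0)=5 g(6,2)=9 g(6,4)=5 g(6,6)=1
t=7: g(7,1)=14 g(7,3)=14 g(7,5)=6 g(7,7)=1
t=8: g(8,0)=14 g(8,2)=28 g(8,4)=20 g(8,6)=7 g(8,8)=1
t=9: g(9,1)=42 g(9,3)=48 g(9,5)=27 g(9,7)=8 g(9,9)=1
t=10: g(10,0)=42 g(10,2)=90 g(10,4)=75 g(10,6)=35 g(10,8)=9 g(10,10)=1
t=11: g(11,1)=132 g(11,3)=165 g(11,5)=110 g(11,7)=44 g(11,9)=10 g(11,11)=1
t=12: g(12,0)=132 g(12,2)=297 g(12,4)=275 g(12,6)=154 g(12,8)=54 g(12,10)=11 g(12,12)=1
t=13: g(13,1)=429 g(13,3)=572 g(13,5)=429 g(13,7)=208 g(13,9)=65 g(13,11)=12 g(13,13)=1
t=14: g(14,0)=429 g(14,2)=1001 g(14,4)=1001 g(14,6)=637 g(14,8)=273 g(14,10)=77 g(14,12)=13 g(14,14)=1
t=15: g(15,1)=1430 g(15,3)=2002 g(15,5)=1638 g(15,7)=910 g(15,9)=350 g(15,11)=90 g(15,13)=14 g(15,15)=1
t=16: g(16,0)=1430 g(16,2)=3432 g(16,4)=3640 g(16,6)=2548 g(16,8)=1260 g(16,10)=440 g(16,12)=104 g(16,14)=15 g(16,16)=1
t=17: g(17,1)=4862 g(17,3)=7072 g(17,5)=6188 g(17,7)=3808 g(17,9)=1700 g(17,11)=544 g(17,13)=119 g(17,15)=16 g(17,17)=1
t=18: g(18,0)=4862 g(18,2)=11934 g(18,4)=13260 g(18,6)=9996 g(18,8)=5508 g(18,10)=2244 g(18,12)=663 g(18,14)=135 g(18,16)=17 g(18,18)=1
t=19: g(19,1)=16796 g(19,3)=25194 g(19,5)=23256 g(19,7)=15504 g(19,9)=7752 g(19,11)=2907 g(19,13)=798 g(19,15)=152 g(19,17)=18 g(19,19)=1
t=20: g(20,0)=16796 g(20,2)=41990 g(20,4)=48450 g(20,6)=38760 g(20,8)=23256 g(20,10)=10659 g(20,12)=3705 g(20,14)=950 g(20,16)=170 g(20,18)=19 g(20,20)=1
Paths never hitting -1: Σ_s g(20,s) = 184756
Paths hitting -1: 2^20 - 184756 = 863820
P = 863820/1048576 = 215955/262144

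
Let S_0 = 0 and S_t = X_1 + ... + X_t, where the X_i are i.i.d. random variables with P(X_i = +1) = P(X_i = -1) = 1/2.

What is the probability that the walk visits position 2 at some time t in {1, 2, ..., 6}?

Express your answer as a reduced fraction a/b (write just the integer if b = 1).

Count via complement. Let g(t,s) = #length-t paths at position s with S_1..S_t all ≠ 2.
g(t,s) = g(t-1,s-1) + g(t-1,s+1) for s ≠ 2; g(t,2) = 0.
t=0: g(0,0)=1
t=1: g(1,-1)=1 g(1,1)=1
t=2: g(2,-2)=1 g(2,0)=2
t=3: g(3,-3)=1 g(3,-1)=3 g(3,1)=2
t=4: g(4,-4)=1 g(4,-2)=4 g(4,0)=5
t=5: g(5,-5)=1 g(5,-3)=5 g(5,-1)=9 g(5,1)=5
t=6: g(6,-6)=1 g(6,-4)=6 g(6,-2)=14 g(6,0)=14
Paths never hitting 2: Σ_s g(6,s) = 35
Paths hitting 2: 2^6 - 35 = 29
P = 29/64 = 29/64

Answer: 29/64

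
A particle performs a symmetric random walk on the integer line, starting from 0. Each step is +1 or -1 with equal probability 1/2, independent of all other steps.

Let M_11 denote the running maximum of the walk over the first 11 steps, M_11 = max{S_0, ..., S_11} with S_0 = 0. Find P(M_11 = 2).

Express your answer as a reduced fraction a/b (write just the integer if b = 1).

Let M_11 = max(S_0,...,S_11). Use the reflection principle: for j ≥ 1, #{paths with M_11 ≥ j} = #{S_11 ≥ j} + #{S_11 ≥ j+1}.
By reflection, #{M_11 ≥ 2} = #{S_11 ≥ 2} + #{S_11 ≥ 3} = 562 + 562 = 1124.
#{M_11 ≥ 3} = #{S_11 ≥ 3} + #{S_11 ≥ 4} = 562 + 232 = 794.
#{M_11 = 2} = 1124 - 794 = 330.
P(M_11 = 2) = 330/2048 = 165/1024

Answer: 165/1024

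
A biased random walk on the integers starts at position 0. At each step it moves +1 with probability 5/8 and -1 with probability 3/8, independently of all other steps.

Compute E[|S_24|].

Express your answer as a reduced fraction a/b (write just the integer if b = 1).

S_24 takes values m ≡ 0 (mod 2) with |m| ≤ 24; P(S_24=m) = C(24,(24+m)/2) · (5/8)^((24+m)/2) · (3/8)^((24-m)/2).
Distribution: P(S=-24)=282429536481/4722366482869645213696, P(S=-22)=1412147682405/590295810358705651712, P(S=-20)=54132327825525/1180591620717411303424, P(S=-18)=330808670044875/590295810358705651712, P(S=-16)=11578303451570625/2361183241434822606848, P(S=-14)=19297172419284375/590295810358705651712, P(S=-12)=203692375536890625/1180591620717411303424, P(S=-10)=436483661864765625/590295810358705651712, P(S=-8)=12367037086168359375/4722366482869645213696, P(S=-6)=2290192052994140625/295147905179352825856, P(S=-4)=11450960264970703125/590295810358705651712, P(S=-2)=12144957856787109375/295147905179352825856, P(S=0)=87713584521240234375/1180591620717411303424, P(S=2)=33735994046630859375/295147905179352825856, P(S=4)=88356174884033203125/590295810358705651712, P(S=6)=49086763824462890625/295147905179352825856, P(S=8)=736301457366943359375/4722366482869645213696, P(S=10)=72186417388916015625/590295810358705651712, P(S=12)=93574985504150390625/1180591620717411303424, P(S=14)=24624996185302734375/590295810358705651712, P(S=16)=41041660308837890625/2361183241434822606848, P(S=18)=3257274627685546875/590295810358705651712, P(S=20)=1480579376220703125/1180591620717411303424, P(S=22)=107288360595703125/590295810358705651712, P(S=24)=59604644775390625/4722366482869645213696
E[|S_24|] = Σ_m |m|·P(S_24=m) = 955515218789334100557/147573952589676412928

Answer: 955515218789334100557/147573952589676412928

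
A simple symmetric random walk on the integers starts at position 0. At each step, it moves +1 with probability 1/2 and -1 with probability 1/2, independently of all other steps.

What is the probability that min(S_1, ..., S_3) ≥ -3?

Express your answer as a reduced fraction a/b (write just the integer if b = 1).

Answer: 1

Derivation:
Let f(t,s) = #length-t paths at position s with S_1..S_t all ≥ -3.
f(t,s) = f(t-1,s-1) + f(t-1,s+1) for s ≥ -3; f(t,s) = 0 for s < -3.
t=0: f(0,0)=1
t=1: f(1,-1)=1 f(1,1)=1
t=2: f(2,-2)=1 f(2,0)=2 f(2,2)=1
t=3: f(3,-3)=1 f(3,-1)=3 f(3,1)=3 f(3,3)=1
Σ_s f(3,s) = 8
P = 8/8 = 1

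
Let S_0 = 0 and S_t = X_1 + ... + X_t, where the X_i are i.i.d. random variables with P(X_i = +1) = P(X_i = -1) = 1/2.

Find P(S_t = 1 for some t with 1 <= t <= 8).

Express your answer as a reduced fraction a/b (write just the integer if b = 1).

Answer: 93/128

Derivation:
Count via complement. Let g(t,s) = #length-t paths at position s with S_1..S_t all ≠ 1.
g(t,s) = g(t-1,s-1) + g(t-1,s+1) for s ≠ 1; g(t,1) = 0.
t=0: g(0,0)=1
t=1: g(1,-1)=1
t=2: g(2,-2)=1 g(2,0)=1
t=3: g(3,-3)=1 g(3,-1)=2
t=4: g(4,-4)=1 g(4,-2)=3 g(4,0)=2
t=5: g(5,-5)=1 g(5,-3)=4 g(5,-1)=5
t=6: g(6,-6)=1 g(6,-4)=5 g(6,-2)=9 g(6,0)=5
t=7: g(7,-7)=1 g(7,-5)=6 g(7,-3)=14 g(7,-1)=14
t=8: g(8,-8)=1 g(8,-6)=7 g(8,-4)=20 g(8,-2)=28 g(8,0)=14
Paths never hitting 1: Σ_s g(8,s) = 70
Paths hitting 1: 2^8 - 70 = 186
P = 186/256 = 93/128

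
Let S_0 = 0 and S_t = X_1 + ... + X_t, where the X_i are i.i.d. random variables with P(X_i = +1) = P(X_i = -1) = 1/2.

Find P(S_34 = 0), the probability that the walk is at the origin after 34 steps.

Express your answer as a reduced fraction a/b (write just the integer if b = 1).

Answer: 583401555/4294967296

Derivation:
To return to 0 after 34 steps: need exactly 17 steps of +1 and 17 of -1.
Favorable paths: C(34,17) = 2333606220
Total paths: 2^34 = 17179869184
P = 2333606220/17179869184 = 583401555/4294967296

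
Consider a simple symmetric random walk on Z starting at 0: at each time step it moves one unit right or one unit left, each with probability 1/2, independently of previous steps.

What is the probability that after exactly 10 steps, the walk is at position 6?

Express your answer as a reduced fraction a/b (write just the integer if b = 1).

To reach position 6 after 10 steps: need 8 steps of +1 and 2 of -1.
Favorable paths: C(10,8) = 45
Total paths: 2^10 = 1024
P = 45/1024 = 45/1024

Answer: 45/1024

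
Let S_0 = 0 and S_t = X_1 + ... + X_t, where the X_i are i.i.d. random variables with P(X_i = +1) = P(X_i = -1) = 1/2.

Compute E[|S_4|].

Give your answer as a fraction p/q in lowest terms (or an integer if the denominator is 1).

Answer: 3/2

Derivation:
S_4 takes values m ≡ 0 (mod 2) with |m| ≤ 4; P(S_4=m) = C(4,(4+m)/2)/2^4.
Total paths: 2^4 = 16
Distribution: P(S=-4)=1/16, P(S=-2)=4/16, P(S=0)=6/16, P(S=2)=4/16, P(S=4)=1/16
E[|S_4|] = Σ_m |m|·P(S_4=m) = 24/16 = 3/2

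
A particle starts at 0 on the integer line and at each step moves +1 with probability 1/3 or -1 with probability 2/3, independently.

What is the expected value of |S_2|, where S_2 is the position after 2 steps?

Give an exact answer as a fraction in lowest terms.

Answer: 10/9

Derivation:
S_2 takes values m ≡ 0 (mod 2) with |m| ≤ 2; P(S_2=m) = C(2,(2+m)/2) · (1/3)^((2+m)/2) · (2/3)^((2-m)/2).
Distribution: P(S=-2)=4/9, P(S=0)=4/9, P(S=2)=1/9
E[|S_2|] = Σ_m |m|·P(S_2=m) = 10/9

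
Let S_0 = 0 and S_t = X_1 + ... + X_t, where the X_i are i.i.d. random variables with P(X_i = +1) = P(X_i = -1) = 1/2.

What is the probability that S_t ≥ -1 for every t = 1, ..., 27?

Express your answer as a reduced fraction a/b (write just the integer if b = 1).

Answer: 5014575/16777216

Derivation:
Let f(t,s) = #length-t paths at position s with S_1..S_t all ≥ -1.
f(t,s) = f(t-1,s-1) + f(t-1,s+1) for s ≥ -1; f(t,s) = 0 for s < -1.
t=0: f(0,0)=1
t=1: f(1,-1)=1 f(1,1)=1
t=2: f(2,0)=2 f(2,2)=1
t=3: f(3,-1)=2 f(3,1)=3 f(3,3)=1
t=4: f(4,0)=5 f(4,2)=4 f(4,4)=1
t=5: f(5,-1)=5 f(5,1)=9 f(5,3)=5 f(5,5)=1
t=6: f(6,0)=14 f(6,2)=14 f(6,4)=6 f(6,6)=1
t=7: f(7,-1)=14 f(7,1)=28 f(7,3)=20 f(7,5)=7 f(7,7)=1
t=8: f(8,0)=42 f(8,2)=48 f(8,4)=27 f(8,6)=8 f(8,8)=1
t=9: f(9,-1)=42 f(9,1)=90 f(9,3)=75 f(9,5)=35 f(9,7)=9 f(9,9)=1
t=10: f(10,0)=132 f(10,2)=165 f(10,4)=110 f(10,6)=44 f(10,8)=10 f(10,10)=1
t=11: f(11,-1)=132 f(11,1)=297 f(11,3)=275 f(11,5)=154 f(11,7)=54 f(11,9)=11 f(11,11)=1
t=12: f(12,0)=429 f(12,2)=572 f(12,4)=429 f(12,6)=208 f(12,8)=65 f(12,10)=12 f(12,12)=1
t=13: f(13,-1)=429 f(13,1)=1001 f(13,3)=1001 f(13,5)=637 f(13,7)=273 f(13,9)=77 f(13,11)=13 f(13,13)=1
t=14: f(14,0)=1430 f(14,2)=2002 f(14,4)=1638 f(14,6)=910 f(14,8)=350 f(14,10)=90 f(14,12)=14 f(14,14)=1
t=15: f(15,-1)=1430 f(15,1)=3432 f(15,3)=3640 f(15,5)=2548 f(15,7)=1260 f(15,9)=440 f(15,11)=104 f(15,13)=15 f(15,15)=1
t=16: f(16,0)=4862 f(16,2)=7072 f(16,4)=6188 f(16,6)=3808 f(16,8)=1700 f(16,10)=544 f(16,12)=119 f(16,14)=16 f(16,16)=1
t=17: f(17,-1)=4862 f(17,1)=11934 f(17,3)=13260 f(17,5)=9996 f(17,7)=5508 f(17,9)=2244 f(17,11)=663 f(17,13)=135 f(17,15)=17 f(17,17)=1
t=18: f(18,0)=16796 f(18,2)=25194 f(18,4)=23256 f(18,6)=15504 f(18,8)=7752 f(18,10)=2907 f(18,12)=798 f(18,14)=152 f(18,16)=18 f(18,18)=1
t=19: f(19,-1)=16796 f(19,1)=41990 f(19,3)=48450 f(19,5)=38760 f(19,7)=23256 f(19,9)=10659 f(19,11)=3705 f(19,13)=950 f(19,15)=170 f(19,17)=19 f(19,19)=1
t=20: f(20,0)=58786 f(20,2)=90440 f(20,4)=87210 f(20,6)=62016 f(20,8)=33915 f(20,10)=14364 f(20,12)=4655 f(20,14)=1120 f(20,16)=189 f(20,18)=20 f(20,20)=1
t=21: f(21,-1)=58786 f(21,1)=149226 f(21,3)=177650 f(21,5)=149226 f(21,7)=95931 f(21,9)=48279 f(21,11)=19019 f(21,13)=5775 f(21,15)=1309 f(21,17)=209 f(21,19)=21 f(21,21)=1
t=22: f(22,0)=208012 f(22,2)=326876 f(22,4)=326876 f(22,6)=245157 f(22,8)=144210 f(22,10)=67298 f(22,12)=24794 f(22,14)=7084 f(22,16)=1518 f(22,18)=230 f(22,20)=22 f(22,22)=1
t=23: f(23,-1)=208012 f(23,1)=534888 f(23,3)=653752 f(23,5)=572033 f(23,7)=389367 f(23,9)=211508 f(23,11)=92092 f(23,13)=31878 f(23,15)=8602 f(23,17)=1748 f(23,19)=252 f(23,21)=23 f(23,23)=1
t=24: f(24,0)=742900 f(24,2)=1188640 f(24,4)=1225785 f(24,6)=961400 f(24,8)=600875 f(24,10)=303600 f(24,12)=123970 f(24,14)=40480 f(24,16)=10350 f(24,18)=2000 f(24,20)=275 f(24,22)=24 f(24,24)=1
t=25: f(25,-1)=742900 f(25,1)=1931540 f(25,3)=2414425 f(25,5)=2187185 f(25,7)=1562275 f(25,9)=904475 f(25,11)=427570 f(25,13)=164450 f(25,15)=50830 f(25,17)=12350 f(25,19)=2275 f(25,21)=299 f(25,23)=25 f(25,25)=1
t=26: f(26,0)=2674440 f(26,2)=4345965 f(26,4)=4601610 f(26,6)=3749460 f(26,8)=2466750 f(26,10)=1332045 f(26,12)=592020 f(26,14)=215280 f(26,16)=63180 f(26,18)=14625 f(26,20)=2574 f(26,22)=324 f(26,24)=26 f(26,26)=1
t=27: f(27,-1)=2674440 f(27,1)=7020405 f(27,3)=8947575 f(27,5)=8351070 f(27,7)=6216210 f(27,9)=3798795 f(27,11)=1924065 f(27,13)=807300 f(27,15)=278460 f(27,17)=77805 f(27,19)=17199 f(27,21)=2898 f(27,23)=350 f(27,25)=27 f(27,27)=1
Σ_s f(27,s) = 40116600
P = 40116600/134217728 = 5014575/16777216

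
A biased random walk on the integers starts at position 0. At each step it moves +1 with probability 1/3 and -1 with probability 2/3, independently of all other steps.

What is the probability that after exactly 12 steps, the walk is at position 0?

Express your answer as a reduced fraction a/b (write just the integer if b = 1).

To be at 0 after 12 steps: need exactly 6 steps of +1 and 6 of -1.
Number of such sequences: C(12,6) = 924
Each has probability (1/3)^6 · (2/3)^6 = 64/531441
P = 924 · 64/531441 = 19712/177147

Answer: 19712/177147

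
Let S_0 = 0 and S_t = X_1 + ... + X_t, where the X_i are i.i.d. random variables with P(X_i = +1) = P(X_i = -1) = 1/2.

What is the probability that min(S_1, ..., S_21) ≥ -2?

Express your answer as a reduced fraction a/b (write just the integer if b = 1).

Answer: 499681/1048576

Derivation:
Let f(t,s) = #length-t paths at position s with S_1..S_t all ≥ -2.
f(t,s) = f(t-1,s-1) + f(t-1,s+1) for s ≥ -2; f(t,s) = 0 for s < -2.
t=0: f(0,0)=1
t=1: f(1,-1)=1 f(1,1)=1
t=2: f(2,-2)=1 f(2,0)=2 f(2,2)=1
t=3: f(3,-1)=3 f(3,1)=3 f(3,3)=1
t=4: f(4,-2)=3 f(4,0)=6 f(4,2)=4 f(4,4)=1
t=5: f(5,-1)=9 f(5,1)=10 f(5,3)=5 f(5,5)=1
t=6: f(6,-2)=9 f(6,0)=19 f(6,2)=15 f(6,4)=6 f(6,6)=1
t=7: f(7,-1)=28 f(7,1)=34 f(7,3)=21 f(7,5)=7 f(7,7)=1
t=8: f(8,-2)=28 f(8,0)=62 f(8,2)=55 f(8,4)=28 f(8,6)=8 f(8,8)=1
t=9: f(9,-1)=90 f(9,1)=117 f(9,3)=83 f(9,5)=36 f(9,7)=9 f(9,9)=1
t=10: f(10,-2)=90 f(10,0)=207 f(10,2)=200 f(10,4)=119 f(10,6)=45 f(10,8)=10 f(10,10)=1
t=11: f(11,-1)=297 f(11,1)=407 f(11,3)=319 f(11,5)=164 f(11,7)=55 f(11,9)=11 f(11,11)=1
t=12: f(12,-2)=297 f(12,0)=704 f(12,2)=726 f(12,4)=483 f(12,6)=219 f(12,8)=66 f(12,10)=12 f(12,12)=1
t=13: f(13,-1)=1001 f(13,1)=1430 f(13,3)=1209 f(13,5)=702 f(13,7)=285 f(13,9)=78 f(13,11)=13 f(13,13)=1
t=14: f(14,-2)=1001 f(14,0)=2431 f(14,2)=2639 f(14,4)=1911 f(14,6)=987 f(14,8)=363 f(14,10)=91 f(14,12)=14 f(14,14)=1
t=15: f(15,-1)=3432 f(15,1)=5070 f(15,3)=4550 f(15,5)=2898 f(15,7)=1350 f(15,9)=454 f(15,11)=105 f(15,13)=15 f(15,15)=1
t=16: f(16,-2)=3432 f(16,0)=8502 f(16,2)=9620 f(16,4)=7448 f(16,6)=4248 f(16,8)=1804 f(16,10)=559 f(16,12)=120 f(16,14)=16 f(16,16)=1
t=17: f(17,-1)=11934 f(17,1)=18122 f(17,3)=17068 f(17,5)=11696 f(17,7)=6052 f(17,9)=2363 f(17,11)=679 f(17,13)=136 f(17,15)=17 f(17,17)=1
t=18: f(18,-2)=11934 f(18,0)=30056 f(18,2)=35190 f(18,4)=28764 f(18,6)=17748 f(18,8)=8415 f(18,10)=3042 f(18,12)=815 f(18,14)=153 f(18,16)=18 f(18,18)=1
t=19: f(19,-1)=41990 f(19,1)=65246 f(19,3)=63954 f(19,5)=46512 f(19,7)=26163 f(19,9)=11457 f(19,11)=3857 f(19,13)=968 f(19,15)=171 f(19,17)=19 f(19,19)=1
t=20: f(20,-2)=41990 f(20,0)=107236 f(20,2)=129200 f(20,4)=110466 f(20,6)=72675 f(20,8)=37620 f(20,10)=15314 f(20,12)=4825 f(20,14)=1139 f(20,16)=190 f(20,18)=20 f(20,20)=1
t=21: f(21,-1)=149226 f(21,1)=236436 f(21,3)=239666 f(21,5)=183141 f(21,7)=110295 f(21,9)=52934 f(21,11)=20139 f(21,13)=5964 f(21,15)=1329 f(21,17)=210 f(21,19)=21 f(21,21)=1
Σ_s f(21,s) = 999362
P = 999362/2097152 = 499681/1048576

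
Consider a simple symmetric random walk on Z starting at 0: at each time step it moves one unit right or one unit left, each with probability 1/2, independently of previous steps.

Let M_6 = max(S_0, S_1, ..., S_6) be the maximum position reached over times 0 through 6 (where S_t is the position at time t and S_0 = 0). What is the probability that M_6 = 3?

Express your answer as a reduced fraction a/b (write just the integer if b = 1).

Answer: 3/32

Derivation:
Let M_6 = max(S_0,...,S_6). Use the reflection principle: for j ≥ 1, #{paths with M_6 ≥ j} = #{S_6 ≥ j} + #{S_6 ≥ j+1}.
By reflection, #{M_6 ≥ 3} = #{S_6 ≥ 3} + #{S_6 ≥ 4} = 7 + 7 = 14.
#{M_6 ≥ 4} = #{S_6 ≥ 4} + #{S_6 ≥ 5} = 7 + 1 = 8.
#{M_6 = 3} = 14 - 8 = 6.
P(M_6 = 3) = 6/64 = 3/32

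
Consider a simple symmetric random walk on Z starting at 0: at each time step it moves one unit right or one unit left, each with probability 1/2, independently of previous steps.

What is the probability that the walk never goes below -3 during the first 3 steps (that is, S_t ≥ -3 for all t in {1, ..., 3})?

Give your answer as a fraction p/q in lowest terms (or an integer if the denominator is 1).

Answer: 1

Derivation:
Let f(t,s) = #length-t paths at position s with S_1..S_t all ≥ -3.
f(t,s) = f(t-1,s-1) + f(t-1,s+1) for s ≥ -3; f(t,s) = 0 for s < -3.
t=0: f(0,0)=1
t=1: f(1,-1)=1 f(1,1)=1
t=2: f(2,-2)=1 f(2,0)=2 f(2,2)=1
t=3: f(3,-3)=1 f(3,-1)=3 f(3,1)=3 f(3,3)=1
Σ_s f(3,s) = 8
P = 8/8 = 1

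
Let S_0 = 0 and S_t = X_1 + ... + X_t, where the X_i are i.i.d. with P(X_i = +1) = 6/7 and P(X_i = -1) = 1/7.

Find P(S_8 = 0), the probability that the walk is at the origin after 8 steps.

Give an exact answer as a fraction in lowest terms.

To be at 0 after 8 steps: need exactly 4 steps of +1 and 4 of -1.
Number of such sequences: C(8,4) = 70
Each has probability (6/7)^4 · (1/7)^4 = 1296/5764801
P = 70 · 1296/5764801 = 12960/823543

Answer: 12960/823543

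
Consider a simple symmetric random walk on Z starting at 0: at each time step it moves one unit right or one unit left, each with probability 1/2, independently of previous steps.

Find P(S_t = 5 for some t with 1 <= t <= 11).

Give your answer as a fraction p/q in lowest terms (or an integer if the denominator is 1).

Count via complement. Let g(t,s) = #length-t paths at position s with S_1..S_t all ≠ 5.
g(t,s) = g(t-1,s-1) + g(t-1,s+1) for s ≠ 5; g(t,5) = 0.
t=0: g(0,0)=1
t=1: g(1,-1)=1 g(1,1)=1
t=2: g(2,-2)=1 g(2,0)=2 g(2,2)=1
t=3: g(3,-3)=1 g(3,-1)=3 g(3,1)=3 g(3,3)=1
t=4: g(4,-4)=1 g(4,-2)=4 g(4,0)=6 g(4,2)=4 g(4,4)=1
t=5: g(5,-5)=1 g(5,-3)=5 g(5,-1)=10 g(5,1)=10 g(5,3)=5
t=6: g(6,-6)=1 g(6,-4)=6 g(6,-2)=15 g(6,0)=20 g(6,2)=15 g(6,4)=5
t=7: g(7,-7)=1 g(7,-5)=7 g(7,-3)=21 g(7,-1)=35 g(7,1)=35 g(7,3)=20
t=8: g(8,-8)=1 g(8,-6)=8 g(8,-4)=28 g(8,-2)=56 g(8,0)=70 g(8,2)=55 g(8,4)=20
t=9: g(9,-9)=1 g(9,-7)=9 g(9,-5)=36 g(9,-3)=84 g(9,-1)=126 g(9,1)=125 g(9,3)=75
t=10: g(10,-10)=1 g(10,-8)=10 g(10,-6)=45 g(10,-4)=120 g(10,-2)=210 g(10,0)=251 g(10,2)=200 g(10,4)=75
t=11: g(11,-11)=1 g(11,-9)=11 g(11,-7)=55 g(11,-5)=165 g(11,-3)=330 g(11,-1)=461 g(11,1)=451 g(11,3)=275
Paths never hitting 5: Σ_s g(11,s) = 1749
Paths hitting 5: 2^11 - 1749 = 299
P = 299/2048 = 299/2048

Answer: 299/2048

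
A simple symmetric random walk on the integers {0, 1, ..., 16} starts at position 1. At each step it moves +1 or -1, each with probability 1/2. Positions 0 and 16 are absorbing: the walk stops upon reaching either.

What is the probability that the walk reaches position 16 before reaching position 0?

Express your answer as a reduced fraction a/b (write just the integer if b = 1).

Symmetric walk (p = 1/2): the harmonic-function argument gives P(hit 16 before 0 | start at 1) = a/N.
P = 1/16 = 1/16

Answer: 1/16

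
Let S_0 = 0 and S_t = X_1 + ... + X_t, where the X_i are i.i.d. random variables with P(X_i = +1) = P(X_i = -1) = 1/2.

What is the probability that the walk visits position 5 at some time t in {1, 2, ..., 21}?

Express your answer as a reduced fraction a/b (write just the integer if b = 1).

Count via complement. Let g(t,s) = #length-t paths at position s with S_1..S_t all ≠ 5.
g(t,s) = g(t-1,s-1) + g(t-1,s+1) for s ≠ 5; g(t,5) = 0.
t=0: g(0,0)=1
t=1: g(1,-1)=1 g(1,1)=1
t=2: g(2,-2)=1 g(2,0)=2 g(2,2)=1
t=3: g(3,-3)=1 g(3,-1)=3 g(3,1)=3 g(3,3)=1
t=4: g(4,-4)=1 g(4,-2)=4 g(4,0)=6 g(4,2)=4 g(4,4)=1
t=5: g(5,-5)=1 g(5,-3)=5 g(5,-1)=10 g(5,1)=10 g(5,3)=5
t=6: g(6,-6)=1 g(6,-4)=6 g(6,-2)=15 g(6,0)=20 g(6,2)=15 g(6,4)=5
t=7: g(7,-7)=1 g(7,-5)=7 g(7,-3)=21 g(7,-1)=35 g(7,1)=35 g(7,3)=20
t=8: g(8,-8)=1 g(8,-6)=8 g(8,-4)=28 g(8,-2)=56 g(8,0)=70 g(8,2)=55 g(8,4)=20
t=9: g(9,-9)=1 g(9,-7)=9 g(9,-5)=36 g(9,-3)=84 g(9,-1)=126 g(9,1)=125 g(9,3)=75
t=10: g(10,-10)=1 g(10,-8)=10 g(10,-6)=45 g(10,-4)=120 g(10,-2)=210 g(10,0)=251 g(10,2)=200 g(10,4)=75
t=11: g(11,-11)=1 g(11,-9)=11 g(11,-7)=55 g(11,-5)=165 g(11,-3)=330 g(11,-1)=461 g(11,1)=451 g(11,3)=275
t=12: g(12,-12)=1 g(12,-10)=12 g(12,-8)=66 g(12,-6)=220 g(12,-4)=495 g(12,-2)=791 g(12,0)=912 g(12,2)=726 g(12,4)=275
t=13: g(13,-13)=1 g(13,-11)=13 g(13,-9)=78 g(13,-7)=286 g(13,-5)=715 g(13,-3)=1286 g(13,-1)=1703 g(13,1)=1638 g(13,3)=1001
t=14: g(14,-14)=1 g(14,-12)=14 g(14,-10)=91 g(14,-8)=364 g(14,-6)=1001 g(14,-4)=2001 g(14,-2)=2989 g(14,0)=3341 g(14,2)=2639 g(14,4)=1001
t=15: g(15,-15)=1 g(15,-13)=15 g(15,-11)=105 g(15,-9)=455 g(15,-7)=1365 g(15,-5)=3002 g(15,-3)=4990 g(15,-1)=6330 g(15,1)=5980 g(15,3)=3640
t=16: g(16,-16)=1 g(16,-14)=16 g(16,-12)=120 g(16,-10)=560 g(16,-8)=1820 g(16,-6)=4367 g(16,-4)=7992 g(16,-2)=11320 g(16,0)=12310 g(16,2)=9620 g(16,4)=3640
t=17: g(17,-17)=1 g(17,-15)=17 g(17,-13)=136 g(17,-11)=680 g(17,-9)=2380 g(17,-7)=6187 g(17,-5)=12359 g(17,-3)=19312 g(17,-1)=23630 g(17,1)=21930 g(17,3)=13260
t=18: g(18,-18)=1 g(18,-16)=18 g(18,-14)=153 g(18,-12)=816 g(18,-10)=3060 g(18,-8)=8567 g(18,-6)=18546 g(18,-4)=31671 g(18,-2)=42942 g(18,0)=45560 g(18,2)=35190 g(18,4)=13260
t=19: g(19,-19)=1 g(19,-17)=19 g(19,-15)=171 g(19,-13)=969 g(19,-11)=3876 g(19,-9)=11627 g(19,-7)=27113 g(19,-5)=50217 g(19,-3)=74613 g(19,-1)=88502 g(19,1)=80750 g(19,3)=48450
t=20: g(20,-20)=1 g(20,-18)=20 g(20,-16)=190 g(20,-14)=1140 g(20,-12)=4845 g(20,-10)=15503 g(20,-8)=38740 g(20,-6)=77330 g(20,-4)=124830 g(20,-2)=163115 g(20,0)=169252 g(20,2)=129200 g(20,4)=48450
t=21: g(21,-21)=1 g(21,-19)=21 g(21,-17)=210 g(21,-15)=1330 g(21,-13)=5985 g(21,-11)=20348 g(21,-9)=54243 g(21,-7)=116070 g(21,-5)=202160 g(21,-3)=287945 g(21,-1)=332367 g(21,1)=298452 g(21,3)=177650
Paths never hitting 5: Σ_s g(21,s) = 1496782
Paths hitting 5: 2^21 - 1496782 = 600370
P = 600370/2097152 = 300185/1048576

Answer: 300185/1048576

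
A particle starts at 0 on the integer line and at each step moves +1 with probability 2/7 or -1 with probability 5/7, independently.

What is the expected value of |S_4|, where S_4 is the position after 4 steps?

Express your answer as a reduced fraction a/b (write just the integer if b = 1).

Answer: 4884/2401

Derivation:
S_4 takes values m ≡ 0 (mod 2) with |m| ≤ 4; P(S_4=m) = C(4,(4+m)/2) · (2/7)^((4+m)/2) · (5/7)^((4-m)/2).
Distribution: P(S=-4)=625/2401, P(S=-2)=1000/2401, P(S=0)=600/2401, P(S=2)=160/2401, P(S=4)=16/2401
E[|S_4|] = Σ_m |m|·P(S_4=m) = 4884/2401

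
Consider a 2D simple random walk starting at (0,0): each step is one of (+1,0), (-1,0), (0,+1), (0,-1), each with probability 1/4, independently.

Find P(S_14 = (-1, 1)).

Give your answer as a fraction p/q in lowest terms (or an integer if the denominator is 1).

Let h be the number of horizontal steps (so 14-h are vertical). To end at (-1,1) need (h-1)/2 right-steps and ((14-h)+1)/2 up-steps.
Sum over h with 1 ≤ h ≤ 13, h ≡ 1 (mod 2), 14-h ≡ 1 (mod 2):
h=1: C(14,1)·C(1,0)·C(13,7) = 14·1·1716 = 24024
h=3: C(14,3)·C(3,1)·C(11,6) = 364·3·462 = 504504
h=5: C(14,5)·C(5,2)·C(9,5) = 2002·10·126 = 2522520
h=7: C(14,7)·C(7,3)·C(7,4) = 3432·35·35 = 4204200
h=9: C(14,9)·C(9,4)·C(5,3) = 2002·126·10 = 2522520
h=11: C(14,11)·C(11,5)·C(3,2) = 364·462·3 = 504504
h=13: C(14,13)·C(13,6)·C(1,1) = 14·1716·1 = 24024
Total favorable: 10306296
Total paths: 4^14 = 268435456
P = 10306296/268435456 = 1288287/33554432

Answer: 1288287/33554432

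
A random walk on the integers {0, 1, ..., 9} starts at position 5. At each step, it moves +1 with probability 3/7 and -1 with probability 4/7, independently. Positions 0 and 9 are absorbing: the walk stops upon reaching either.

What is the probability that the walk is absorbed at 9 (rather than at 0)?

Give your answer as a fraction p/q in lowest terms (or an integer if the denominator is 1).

Biased walk: p = 3/7, q = 4/7, r = q/p = 4/3
Gambler's ruin: P(hit 9 before 0 | start at 5) = (1 - r^a)/(1 - r^N)
r^5 = 1024/243; r^9 = 262144/19683
P = (1 - 1024/243) / (1 - 262144/19683) = -781/243 / -242461/19683 = 63261/242461

Answer: 63261/242461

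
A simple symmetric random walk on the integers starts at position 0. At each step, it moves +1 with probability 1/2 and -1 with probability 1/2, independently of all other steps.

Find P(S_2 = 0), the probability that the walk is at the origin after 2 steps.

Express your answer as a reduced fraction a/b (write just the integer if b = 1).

To return to 0 after 2 steps: need exactly 1 step of +1 and 1 of -1.
Favorable paths: C(2,1) = 2
Total paths: 2^2 = 4
P = 2/4 = 1/2

Answer: 1/2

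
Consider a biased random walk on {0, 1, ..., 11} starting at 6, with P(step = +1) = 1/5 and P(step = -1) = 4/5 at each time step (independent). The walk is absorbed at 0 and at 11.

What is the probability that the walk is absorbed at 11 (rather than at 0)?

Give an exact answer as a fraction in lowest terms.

Answer: 1365/1398101

Derivation:
Biased walk: p = 1/5, q = 4/5, r = q/p = 4
Gambler's ruin: P(hit 11 before 0 | start at 6) = (1 - r^a)/(1 - r^N)
r^6 = 4096; r^11 = 4194304
P = (1 - 4096) / (1 - 4194304) = -4095 / -4194303 = 1365/1398101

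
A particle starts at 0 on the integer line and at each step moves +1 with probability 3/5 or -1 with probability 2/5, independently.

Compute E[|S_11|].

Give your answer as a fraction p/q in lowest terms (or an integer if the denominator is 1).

S_11 takes values m ≡ 1 (mod 2) with |m| ≤ 11; P(S_11=m) = C(11,(11+m)/2) · (3/5)^((11+m)/2) · (2/5)^((11-m)/2).
Distribution: P(S=-11)=2048/48828125, P(S=-9)=33792/48828125, P(S=-7)=50688/9765625, P(S=-5)=228096/9765625, P(S=-3)=684288/9765625, P(S=-1)=7185024/48828125, P(S=1)=10777536/48828125, P(S=3)=2309472/9765625, P(S=5)=1732104/9765625, P(S=7)=866052/9765625, P(S=9)=1299078/48828125, P(S=11)=177147/48828125
E[|S_11|] = Σ_m |m|·P(S_11=m) = 31585367/9765625

Answer: 31585367/9765625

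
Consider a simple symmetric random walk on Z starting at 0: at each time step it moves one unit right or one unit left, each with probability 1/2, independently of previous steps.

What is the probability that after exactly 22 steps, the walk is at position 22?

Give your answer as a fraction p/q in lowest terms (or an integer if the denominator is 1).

Answer: 1/4194304

Derivation:
To reach position 22 after 22 steps: need 22 steps of +1 and 0 of -1.
Favorable paths: C(22,22) = 1
Total paths: 2^22 = 4194304
P = 1/4194304 = 1/4194304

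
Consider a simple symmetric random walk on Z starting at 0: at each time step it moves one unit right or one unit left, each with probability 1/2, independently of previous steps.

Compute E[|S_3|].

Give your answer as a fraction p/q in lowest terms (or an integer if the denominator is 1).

S_3 takes values m ≡ 1 (mod 2) with |m| ≤ 3; P(S_3=m) = C(3,(3+m)/2)/2^3.
Total paths: 2^3 = 8
Distribution: P(S=-3)=1/8, P(S=-1)=3/8, P(S=1)=3/8, P(S=3)=1/8
E[|S_3|] = Σ_m |m|·P(S_3=m) = 12/8 = 3/2

Answer: 3/2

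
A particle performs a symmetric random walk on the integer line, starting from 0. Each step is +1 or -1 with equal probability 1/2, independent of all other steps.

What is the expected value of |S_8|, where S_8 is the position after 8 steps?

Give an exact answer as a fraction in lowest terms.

S_8 takes values m ≡ 0 (mod 2) with |m| ≤ 8; P(S_8=m) = C(8,(8+m)/2)/2^8.
Total paths: 2^8 = 256
Distribution: P(S=-8)=1/256, P(S=-6)=8/256, P(S=-4)=28/256, P(S=-2)=56/256, P(S=0)=70/256, P(S=2)=56/256, P(S=4)=28/256, P(S=6)=8/256, P(S=8)=1/256
E[|S_8|] = Σ_m |m|·P(S_8=m) = 560/256 = 35/16

Answer: 35/16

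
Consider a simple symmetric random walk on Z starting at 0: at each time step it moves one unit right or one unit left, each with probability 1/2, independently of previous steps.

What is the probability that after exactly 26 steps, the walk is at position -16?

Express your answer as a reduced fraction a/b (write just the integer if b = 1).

To reach position -16 after 26 steps: need 5 steps of +1 and 21 of -1.
Favorable paths: C(26,5) = 65780
Total paths: 2^26 = 67108864
P = 65780/67108864 = 16445/16777216

Answer: 16445/16777216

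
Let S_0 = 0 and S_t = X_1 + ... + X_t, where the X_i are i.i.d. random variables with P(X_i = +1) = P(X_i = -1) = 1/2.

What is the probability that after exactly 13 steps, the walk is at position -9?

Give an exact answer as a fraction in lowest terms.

To reach position -9 after 13 steps: need 2 steps of +1 and 11 of -1.
Favorable paths: C(13,2) = 78
Total paths: 2^13 = 8192
P = 78/8192 = 39/4096

Answer: 39/4096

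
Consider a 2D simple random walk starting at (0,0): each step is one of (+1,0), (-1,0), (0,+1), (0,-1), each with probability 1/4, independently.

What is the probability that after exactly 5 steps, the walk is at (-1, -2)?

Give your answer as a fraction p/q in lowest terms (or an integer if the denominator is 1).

Answer: 25/512

Derivation:
Let h be the number of horizontal steps (so 5-h are vertical). To end at (-1,-2) need (h-1)/2 right-steps and ((5-h)-2)/2 up-steps.
Sum over h with 1 ≤ h ≤ 3, h ≡ 1 (mod 2), 5-h ≡ 0 (mod 2):
h=1: C(5,1)·C(1,0)·C(4,1) = 5·1·4 = 20
h=3: C(5,3)·C(3,1)·C(2,0) = 10·3·1 = 30
Total favorable: 50
Total paths: 4^5 = 1024
P = 50/1024 = 25/512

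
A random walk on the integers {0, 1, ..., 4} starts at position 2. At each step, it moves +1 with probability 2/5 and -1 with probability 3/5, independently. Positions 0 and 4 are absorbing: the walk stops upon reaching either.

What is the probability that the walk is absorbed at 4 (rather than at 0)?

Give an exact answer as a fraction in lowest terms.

Answer: 4/13

Derivation:
Biased walk: p = 2/5, q = 3/5, r = q/p = 3/2
Gambler's ruin: P(hit 4 before 0 | start at 2) = (1 - r^a)/(1 - r^N)
r^2 = 9/4; r^4 = 81/16
P = (1 - 9/4) / (1 - 81/16) = -5/4 / -65/16 = 4/13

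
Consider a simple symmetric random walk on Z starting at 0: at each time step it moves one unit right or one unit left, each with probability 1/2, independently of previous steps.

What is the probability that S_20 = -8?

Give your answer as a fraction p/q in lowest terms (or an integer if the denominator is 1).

Answer: 4845/131072

Derivation:
To reach position -8 after 20 steps: need 6 steps of +1 and 14 of -1.
Favorable paths: C(20,6) = 38760
Total paths: 2^20 = 1048576
P = 38760/1048576 = 4845/131072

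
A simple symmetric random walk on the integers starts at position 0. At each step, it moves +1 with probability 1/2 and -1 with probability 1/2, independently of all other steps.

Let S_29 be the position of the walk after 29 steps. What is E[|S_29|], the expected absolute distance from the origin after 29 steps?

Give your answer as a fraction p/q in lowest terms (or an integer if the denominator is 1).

Answer: 145422675/33554432

Derivation:
S_29 takes values m ≡ 1 (mod 2) with |m| ≤ 29; P(S_29=m) = C(29,(29+m)/2)/2^29.
Total paths: 2^29 = 536870912
Distribution: P(S=-29)=1/536870912, P(S=-27)=29/536870912, P(S=-25)=406/536870912, P(S=-23)=3654/536870912, P(S=-21)=23751/536870912, P(S=-19)=118755/536870912, P(S=-17)=475020/536870912, P(S=-15)=1560780/536870912, P(S=-13)=4292145/536870912, P(S=-11)=10015005/536870912, P(S=-9)=20030010/536870912, P(S=-7)=34597290/536870912, P(S=-5)=51895935/536870912, P(S=-3)=67863915/536870912, P(S=-1)=77558760/536870912, P(S=1)=77558760/536870912, P(S=3)=67863915/536870912, P(S=5)=51895935/536870912, P(S=7)=34597290/536870912, P(S=9)=20030010/536870912, P(S=11)=10015005/536870912, P(S=13)=4292145/536870912, P(S=15)=1560780/536870912, P(S=17)=475020/536870912, P(S=19)=118755/536870912, P(S=21)=23751/536870912, P(S=23)=3654/536870912, P(S=25)=406/536870912, P(S=27)=29/536870912, P(S=29)=1/536870912
E[|S_29|] = Σ_m |m|·P(S_29=m) = 2326762800/536870912 = 145422675/33554432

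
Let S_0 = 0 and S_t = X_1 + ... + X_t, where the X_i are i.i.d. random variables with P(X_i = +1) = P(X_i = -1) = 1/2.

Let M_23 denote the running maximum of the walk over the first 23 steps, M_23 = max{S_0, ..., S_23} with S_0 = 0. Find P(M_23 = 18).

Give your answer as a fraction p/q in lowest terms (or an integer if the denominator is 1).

Let M_23 = max(S_0,...,S_23). Use the reflection principle: for j ≥ 1, #{paths with M_23 ≥ j} = #{S_23 ≥ j} + #{S_23 ≥ j+1}.
By reflection, #{M_23 ≥ 18} = #{S_23 ≥ 18} + #{S_23 ≥ 19} = 277 + 277 = 554.
#{M_23 ≥ 19} = #{S_23 ≥ 19} + #{S_23 ≥ 20} = 277 + 24 = 301.
#{M_23 = 18} = 554 - 301 = 253.
P(M_23 = 18) = 253/8388608 = 253/8388608

Answer: 253/8388608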